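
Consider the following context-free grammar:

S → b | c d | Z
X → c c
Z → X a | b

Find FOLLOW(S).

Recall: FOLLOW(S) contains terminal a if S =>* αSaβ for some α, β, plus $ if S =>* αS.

We compute FOLLOW(S) using the standard algorithm.
FOLLOW(S) starts with {$}.
FIRST(S) = {b, c}
FIRST(X) = {c}
FIRST(Z) = {b, c}
FOLLOW(S) = {$}
FOLLOW(X) = {a}
FOLLOW(Z) = {$}
Therefore, FOLLOW(S) = {$}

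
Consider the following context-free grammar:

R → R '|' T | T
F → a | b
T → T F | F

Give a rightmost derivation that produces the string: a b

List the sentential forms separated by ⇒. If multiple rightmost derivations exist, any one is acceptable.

R ⇒ T ⇒ T F ⇒ T b ⇒ F b ⇒ a b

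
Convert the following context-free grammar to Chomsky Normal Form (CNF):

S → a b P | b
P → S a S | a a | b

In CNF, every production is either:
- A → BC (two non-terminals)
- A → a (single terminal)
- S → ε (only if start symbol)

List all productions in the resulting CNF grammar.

TA → a; TB → b; S → b; P → b; S → TA X0; X0 → TB P; P → S X1; X1 → TA S; P → TA TA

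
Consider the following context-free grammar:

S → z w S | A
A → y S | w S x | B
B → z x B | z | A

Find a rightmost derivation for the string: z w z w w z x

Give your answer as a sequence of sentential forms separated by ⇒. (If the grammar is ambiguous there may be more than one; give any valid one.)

S ⇒ z w S ⇒ z w z w S ⇒ z w z w A ⇒ z w z w w S x ⇒ z w z w w A x ⇒ z w z w w B x ⇒ z w z w w z x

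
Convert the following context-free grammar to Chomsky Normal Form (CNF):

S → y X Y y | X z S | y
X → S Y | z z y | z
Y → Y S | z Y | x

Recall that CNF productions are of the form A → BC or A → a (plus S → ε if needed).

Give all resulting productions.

TY → y; TZ → z; S → y; X → z; Y → x; S → TY X0; X0 → X X1; X1 → Y TY; S → X X2; X2 → TZ S; X → S Y; X → TZ X3; X3 → TZ TY; Y → Y S; Y → TZ Y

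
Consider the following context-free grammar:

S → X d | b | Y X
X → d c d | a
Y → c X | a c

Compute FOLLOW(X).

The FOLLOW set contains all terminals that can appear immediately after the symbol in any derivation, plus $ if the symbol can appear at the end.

We compute FOLLOW(X) using the standard algorithm.
FOLLOW(S) starts with {$}.
FIRST(S) = {a, b, c, d}
FIRST(X) = {a, d}
FIRST(Y) = {a, c}
FOLLOW(S) = {$}
FOLLOW(X) = {$, a, d}
FOLLOW(Y) = {a, d}
Therefore, FOLLOW(X) = {$, a, d}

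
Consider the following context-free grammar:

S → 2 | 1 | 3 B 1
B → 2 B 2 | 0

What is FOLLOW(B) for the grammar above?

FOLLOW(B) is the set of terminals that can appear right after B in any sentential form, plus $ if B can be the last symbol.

We compute FOLLOW(B) using the standard algorithm.
FOLLOW(S) starts with {$}.
FIRST(B) = {0, 2}
FIRST(S) = {1, 2, 3}
FOLLOW(B) = {1, 2}
FOLLOW(S) = {$}
Therefore, FOLLOW(B) = {1, 2}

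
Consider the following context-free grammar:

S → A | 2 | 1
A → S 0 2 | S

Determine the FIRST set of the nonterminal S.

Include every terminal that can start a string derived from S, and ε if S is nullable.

We compute FIRST(S) using the standard algorithm.
FIRST(A) = {1, 2}
FIRST(S) = {1, 2}
Therefore, FIRST(S) = {1, 2}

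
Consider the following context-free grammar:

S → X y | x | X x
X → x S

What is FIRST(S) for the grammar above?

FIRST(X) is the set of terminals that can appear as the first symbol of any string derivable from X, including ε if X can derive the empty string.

We compute FIRST(S) using the standard algorithm.
FIRST(S) = {x}
FIRST(X) = {x}
Therefore, FIRST(S) = {x}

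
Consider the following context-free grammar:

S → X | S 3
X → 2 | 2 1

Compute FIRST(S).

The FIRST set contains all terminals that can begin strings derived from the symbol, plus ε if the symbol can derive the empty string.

We compute FIRST(S) using the standard algorithm.
FIRST(S) = {2}
FIRST(X) = {2}
Therefore, FIRST(S) = {2}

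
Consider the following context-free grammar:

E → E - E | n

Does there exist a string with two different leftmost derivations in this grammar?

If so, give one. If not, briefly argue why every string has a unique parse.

Yes - the string 'n - n - n - n' has two distinct leftmost derivations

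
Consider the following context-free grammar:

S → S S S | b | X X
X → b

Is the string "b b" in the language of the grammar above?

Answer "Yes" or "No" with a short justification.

Yes - a valid derivation exists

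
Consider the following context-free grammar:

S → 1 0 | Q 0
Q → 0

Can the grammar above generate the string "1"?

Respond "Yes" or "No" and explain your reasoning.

No - no valid derivation exists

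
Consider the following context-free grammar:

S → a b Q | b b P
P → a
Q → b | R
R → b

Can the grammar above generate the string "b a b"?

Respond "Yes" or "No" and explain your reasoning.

No - no valid derivation exists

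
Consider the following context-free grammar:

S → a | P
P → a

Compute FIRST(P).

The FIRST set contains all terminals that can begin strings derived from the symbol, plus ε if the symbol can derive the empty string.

We compute FIRST(P) using the standard algorithm.
FIRST(P) = {a}
FIRST(S) = {a}
Therefore, FIRST(P) = {a}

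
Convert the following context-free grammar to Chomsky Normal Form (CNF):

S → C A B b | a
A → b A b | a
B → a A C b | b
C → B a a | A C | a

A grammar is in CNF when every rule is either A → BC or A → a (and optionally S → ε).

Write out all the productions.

TB → b; S → a; A → a; TA → a; B → b; C → a; S → C X0; X0 → A X1; X1 → B TB; A → TB X2; X2 → A TB; B → TA X3; X3 → A X4; X4 → C TB; C → B X5; X5 → TA TA; C → A C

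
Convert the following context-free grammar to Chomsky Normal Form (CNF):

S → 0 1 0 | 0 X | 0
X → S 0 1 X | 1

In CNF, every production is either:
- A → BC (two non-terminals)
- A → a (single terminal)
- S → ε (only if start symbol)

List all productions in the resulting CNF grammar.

T0 → 0; T1 → 1; S → 0; X → 1; S → T0 X0; X0 → T1 T0; S → T0 X; X → S X1; X1 → T0 X2; X2 → T1 X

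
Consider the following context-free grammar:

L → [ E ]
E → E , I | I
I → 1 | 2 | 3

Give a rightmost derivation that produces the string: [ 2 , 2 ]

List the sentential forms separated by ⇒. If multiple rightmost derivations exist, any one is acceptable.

L ⇒ [ E ] ⇒ [ E , I ] ⇒ [ E , 2 ] ⇒ [ I , 2 ] ⇒ [ 2 , 2 ]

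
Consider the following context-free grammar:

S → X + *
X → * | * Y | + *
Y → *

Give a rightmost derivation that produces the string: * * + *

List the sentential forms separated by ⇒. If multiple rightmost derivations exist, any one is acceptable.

S ⇒ X + * ⇒ * Y + * ⇒ * * + *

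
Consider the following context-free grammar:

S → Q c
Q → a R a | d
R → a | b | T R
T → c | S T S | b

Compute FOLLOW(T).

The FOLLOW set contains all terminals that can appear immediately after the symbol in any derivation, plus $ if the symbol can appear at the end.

We compute FOLLOW(T) using the standard algorithm.
FOLLOW(S) starts with {$}.
FIRST(Q) = {a, d}
FIRST(R) = {a, b, c, d}
FIRST(S) = {a, d}
FIRST(T) = {a, b, c, d}
FOLLOW(Q) = {c}
FOLLOW(R) = {a}
FOLLOW(S) = {$, a, b, c, d}
FOLLOW(T) = {a, b, c, d}
Therefore, FOLLOW(T) = {a, b, c, d}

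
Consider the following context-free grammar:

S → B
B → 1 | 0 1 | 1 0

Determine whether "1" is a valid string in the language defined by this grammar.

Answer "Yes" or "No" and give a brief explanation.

Yes - a valid derivation exists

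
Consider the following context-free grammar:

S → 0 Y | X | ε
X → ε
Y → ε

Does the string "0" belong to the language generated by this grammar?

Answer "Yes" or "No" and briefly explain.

Yes - a valid derivation exists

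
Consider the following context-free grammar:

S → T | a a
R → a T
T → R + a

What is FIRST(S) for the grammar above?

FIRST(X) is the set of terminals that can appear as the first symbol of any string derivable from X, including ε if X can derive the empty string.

We compute FIRST(S) using the standard algorithm.
FIRST(R) = {a}
FIRST(S) = {a}
FIRST(T) = {a}
Therefore, FIRST(S) = {a}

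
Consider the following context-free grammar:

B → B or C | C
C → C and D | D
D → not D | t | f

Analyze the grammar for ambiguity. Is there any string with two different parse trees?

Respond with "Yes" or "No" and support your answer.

No - the grammar is unambiguous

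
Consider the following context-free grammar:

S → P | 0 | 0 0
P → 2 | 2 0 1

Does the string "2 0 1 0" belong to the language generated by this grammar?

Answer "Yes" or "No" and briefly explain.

No - no valid derivation exists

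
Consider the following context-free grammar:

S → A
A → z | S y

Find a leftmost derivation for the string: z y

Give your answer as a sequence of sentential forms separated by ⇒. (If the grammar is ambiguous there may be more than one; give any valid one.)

S ⇒ A ⇒ S y ⇒ A y ⇒ z y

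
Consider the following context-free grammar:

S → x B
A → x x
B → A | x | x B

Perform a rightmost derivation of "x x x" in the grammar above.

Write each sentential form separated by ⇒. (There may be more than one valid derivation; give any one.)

S ⇒ x B ⇒ x A ⇒ x x x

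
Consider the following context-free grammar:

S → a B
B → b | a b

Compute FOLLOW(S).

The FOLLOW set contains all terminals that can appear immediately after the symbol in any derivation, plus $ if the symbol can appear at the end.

We compute FOLLOW(S) using the standard algorithm.
FOLLOW(S) starts with {$}.
FIRST(B) = {a, b}
FIRST(S) = {a}
FOLLOW(B) = {$}
FOLLOW(S) = {$}
Therefore, FOLLOW(S) = {$}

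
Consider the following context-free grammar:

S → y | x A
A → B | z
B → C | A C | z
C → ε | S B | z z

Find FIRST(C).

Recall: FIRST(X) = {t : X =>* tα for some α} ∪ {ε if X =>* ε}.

We compute FIRST(C) using the standard algorithm.
FIRST(A) = {x, y, z, ε}
FIRST(B) = {x, y, z, ε}
FIRST(C) = {x, y, z, ε}
FIRST(S) = {x, y}
Therefore, FIRST(C) = {x, y, z, ε}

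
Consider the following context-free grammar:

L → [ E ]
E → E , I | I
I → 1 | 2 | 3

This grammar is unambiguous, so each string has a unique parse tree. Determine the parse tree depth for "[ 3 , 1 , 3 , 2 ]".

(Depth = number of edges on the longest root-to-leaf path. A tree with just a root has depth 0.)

6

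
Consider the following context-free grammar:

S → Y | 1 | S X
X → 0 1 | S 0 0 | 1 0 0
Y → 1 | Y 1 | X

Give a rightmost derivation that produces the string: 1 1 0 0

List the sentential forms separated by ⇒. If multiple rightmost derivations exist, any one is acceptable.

S ⇒ S X ⇒ S 1 0 0 ⇒ 1 1 0 0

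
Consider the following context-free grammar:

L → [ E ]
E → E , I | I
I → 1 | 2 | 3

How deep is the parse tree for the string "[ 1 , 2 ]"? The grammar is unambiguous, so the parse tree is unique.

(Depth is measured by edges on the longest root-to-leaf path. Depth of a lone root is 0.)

4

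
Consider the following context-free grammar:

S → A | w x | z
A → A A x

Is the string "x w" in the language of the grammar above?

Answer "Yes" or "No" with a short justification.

No - no valid derivation exists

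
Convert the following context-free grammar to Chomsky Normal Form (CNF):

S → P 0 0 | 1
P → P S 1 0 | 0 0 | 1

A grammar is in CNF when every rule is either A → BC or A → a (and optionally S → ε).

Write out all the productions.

T0 → 0; S → 1; T1 → 1; P → 1; S → P X0; X0 → T0 T0; P → P X1; X1 → S X2; X2 → T1 T0; P → T0 T0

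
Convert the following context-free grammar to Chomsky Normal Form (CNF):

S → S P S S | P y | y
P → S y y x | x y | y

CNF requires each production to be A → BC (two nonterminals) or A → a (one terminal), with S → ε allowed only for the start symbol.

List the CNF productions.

TY → y; S → y; TX → x; P → y; S → S X0; X0 → P X1; X1 → S S; S → P TY; P → S X2; X2 → TY X3; X3 → TY TX; P → TX TY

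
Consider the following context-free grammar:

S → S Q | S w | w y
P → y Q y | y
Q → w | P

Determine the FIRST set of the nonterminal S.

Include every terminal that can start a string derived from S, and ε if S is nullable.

We compute FIRST(S) using the standard algorithm.
FIRST(P) = {y}
FIRST(Q) = {w, y}
FIRST(S) = {w}
Therefore, FIRST(S) = {w}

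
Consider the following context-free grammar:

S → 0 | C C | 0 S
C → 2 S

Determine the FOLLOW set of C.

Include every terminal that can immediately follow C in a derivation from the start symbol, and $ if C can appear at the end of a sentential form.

We compute FOLLOW(C) using the standard algorithm.
FOLLOW(S) starts with {$}.
FIRST(C) = {2}
FIRST(S) = {0, 2}
FOLLOW(C) = {$, 2}
FOLLOW(S) = {$, 2}
Therefore, FOLLOW(C) = {$, 2}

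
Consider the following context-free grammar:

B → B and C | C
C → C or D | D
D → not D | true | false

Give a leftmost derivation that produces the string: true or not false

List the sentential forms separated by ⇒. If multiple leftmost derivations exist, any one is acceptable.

B ⇒ C ⇒ C or D ⇒ D or D ⇒ true or D ⇒ true or not D ⇒ true or not false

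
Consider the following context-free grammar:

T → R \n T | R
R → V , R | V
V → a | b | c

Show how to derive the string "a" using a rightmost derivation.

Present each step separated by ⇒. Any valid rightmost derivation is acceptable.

T ⇒ R ⇒ V ⇒ a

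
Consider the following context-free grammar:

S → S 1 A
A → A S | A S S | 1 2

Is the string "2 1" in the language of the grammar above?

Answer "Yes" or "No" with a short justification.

No - no valid derivation exists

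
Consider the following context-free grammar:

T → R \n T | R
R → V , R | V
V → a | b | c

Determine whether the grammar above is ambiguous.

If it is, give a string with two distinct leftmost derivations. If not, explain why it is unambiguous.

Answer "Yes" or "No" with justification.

No - the grammar is unambiguous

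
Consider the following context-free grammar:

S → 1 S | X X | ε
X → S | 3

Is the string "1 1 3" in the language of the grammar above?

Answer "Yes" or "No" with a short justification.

Yes - a valid derivation exists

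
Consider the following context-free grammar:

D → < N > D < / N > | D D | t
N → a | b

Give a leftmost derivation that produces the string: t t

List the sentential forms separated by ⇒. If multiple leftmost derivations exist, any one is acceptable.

D ⇒ D D ⇒ t D ⇒ t t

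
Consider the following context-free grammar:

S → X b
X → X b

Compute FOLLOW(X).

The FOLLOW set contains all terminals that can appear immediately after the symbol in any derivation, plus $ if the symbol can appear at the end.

We compute FOLLOW(X) using the standard algorithm.
FOLLOW(S) starts with {$}.
FIRST(S) = {}
FIRST(X) = {}
FOLLOW(S) = {$}
FOLLOW(X) = {b}
Therefore, FOLLOW(X) = {b}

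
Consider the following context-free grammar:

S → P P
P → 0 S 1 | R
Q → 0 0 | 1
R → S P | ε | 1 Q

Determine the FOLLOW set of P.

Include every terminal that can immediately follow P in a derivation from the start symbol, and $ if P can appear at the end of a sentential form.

We compute FOLLOW(P) using the standard algorithm.
FOLLOW(S) starts with {$}.
FIRST(P) = {0, 1, ε}
FIRST(Q) = {0, 1}
FIRST(R) = {0, 1, ε}
FIRST(S) = {0, 1, ε}
FOLLOW(P) = {$, 0, 1}
FOLLOW(Q) = {$, 0, 1}
FOLLOW(R) = {$, 0, 1}
FOLLOW(S) = {$, 0, 1}
Therefore, FOLLOW(P) = {$, 0, 1}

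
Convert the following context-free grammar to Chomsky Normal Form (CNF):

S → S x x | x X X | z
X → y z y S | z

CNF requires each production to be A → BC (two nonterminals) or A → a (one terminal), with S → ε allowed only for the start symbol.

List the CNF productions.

TX → x; S → z; TY → y; TZ → z; X → z; S → S X0; X0 → TX TX; S → TX X1; X1 → X X; X → TY X2; X2 → TZ X3; X3 → TY S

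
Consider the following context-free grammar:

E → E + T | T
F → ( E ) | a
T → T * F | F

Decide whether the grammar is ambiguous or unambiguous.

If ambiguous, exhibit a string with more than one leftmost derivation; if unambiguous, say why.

Unambiguous - every string in the language has a unique leftmost derivation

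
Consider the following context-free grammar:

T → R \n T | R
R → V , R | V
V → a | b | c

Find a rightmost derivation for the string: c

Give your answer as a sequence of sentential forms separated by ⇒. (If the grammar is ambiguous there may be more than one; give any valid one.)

T ⇒ R ⇒ V ⇒ c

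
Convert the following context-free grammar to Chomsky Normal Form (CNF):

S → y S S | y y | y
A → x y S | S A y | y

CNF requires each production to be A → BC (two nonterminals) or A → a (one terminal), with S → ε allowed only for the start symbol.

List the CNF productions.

TY → y; S → y; TX → x; A → y; S → TY X0; X0 → S S; S → TY TY; A → TX X1; X1 → TY S; A → S X2; X2 → A TY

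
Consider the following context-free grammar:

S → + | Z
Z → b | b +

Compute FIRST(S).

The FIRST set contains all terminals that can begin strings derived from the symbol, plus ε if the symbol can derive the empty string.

We compute FIRST(S) using the standard algorithm.
FIRST(S) = {+, b}
FIRST(Z) = {b}
Therefore, FIRST(S) = {+, b}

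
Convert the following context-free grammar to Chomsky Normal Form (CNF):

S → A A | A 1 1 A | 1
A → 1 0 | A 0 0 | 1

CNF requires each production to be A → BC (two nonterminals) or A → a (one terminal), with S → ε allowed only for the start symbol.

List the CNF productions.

T1 → 1; S → 1; T0 → 0; A → 1; S → A A; S → A X0; X0 → T1 X1; X1 → T1 A; A → T1 T0; A → A X2; X2 → T0 T0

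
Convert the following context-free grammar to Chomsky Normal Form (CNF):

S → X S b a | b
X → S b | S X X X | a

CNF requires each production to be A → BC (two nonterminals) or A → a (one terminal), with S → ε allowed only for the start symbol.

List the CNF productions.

TB → b; TA → a; S → b; X → a; S → X X0; X0 → S X1; X1 → TB TA; X → S TB; X → S X2; X2 → X X3; X3 → X X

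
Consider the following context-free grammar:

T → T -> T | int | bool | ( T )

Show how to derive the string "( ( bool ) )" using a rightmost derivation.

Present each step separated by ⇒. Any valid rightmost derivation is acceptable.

T ⇒ ( T ) ⇒ ( ( T ) ) ⇒ ( ( bool ) )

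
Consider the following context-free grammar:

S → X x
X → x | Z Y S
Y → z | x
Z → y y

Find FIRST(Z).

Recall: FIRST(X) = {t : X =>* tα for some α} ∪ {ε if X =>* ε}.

We compute FIRST(Z) using the standard algorithm.
FIRST(S) = {x, y}
FIRST(X) = {x, y}
FIRST(Y) = {x, z}
FIRST(Z) = {y}
Therefore, FIRST(Z) = {y}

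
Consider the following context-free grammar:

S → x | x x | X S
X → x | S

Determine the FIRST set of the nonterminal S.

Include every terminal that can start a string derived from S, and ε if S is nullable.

We compute FIRST(S) using the standard algorithm.
FIRST(S) = {x}
FIRST(X) = {x}
Therefore, FIRST(S) = {x}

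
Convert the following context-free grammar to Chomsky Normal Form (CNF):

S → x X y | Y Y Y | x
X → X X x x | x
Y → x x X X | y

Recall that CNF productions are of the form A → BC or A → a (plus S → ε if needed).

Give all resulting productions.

TX → x; TY → y; S → x; X → x; Y → y; S → TX X0; X0 → X TY; S → Y X1; X1 → Y Y; X → X X2; X2 → X X3; X3 → TX TX; Y → TX X4; X4 → TX X5; X5 → X X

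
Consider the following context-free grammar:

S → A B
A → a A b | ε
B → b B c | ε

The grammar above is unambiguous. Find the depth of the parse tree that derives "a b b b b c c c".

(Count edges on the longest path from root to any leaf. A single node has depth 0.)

5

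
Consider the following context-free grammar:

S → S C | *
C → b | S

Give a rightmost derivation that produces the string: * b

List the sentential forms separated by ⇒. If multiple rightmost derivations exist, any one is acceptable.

S ⇒ S C ⇒ S b ⇒ * b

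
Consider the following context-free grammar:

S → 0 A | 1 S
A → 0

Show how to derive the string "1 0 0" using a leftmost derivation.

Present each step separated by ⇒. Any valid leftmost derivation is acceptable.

S ⇒ 1 S ⇒ 1 0 A ⇒ 1 0 0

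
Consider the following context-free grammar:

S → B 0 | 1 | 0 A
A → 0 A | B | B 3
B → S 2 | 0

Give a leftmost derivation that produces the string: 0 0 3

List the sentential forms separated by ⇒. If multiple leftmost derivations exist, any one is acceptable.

S ⇒ 0 A ⇒ 0 B 3 ⇒ 0 0 3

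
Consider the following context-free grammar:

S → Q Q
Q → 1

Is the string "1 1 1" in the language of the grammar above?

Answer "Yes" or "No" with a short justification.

No - no valid derivation exists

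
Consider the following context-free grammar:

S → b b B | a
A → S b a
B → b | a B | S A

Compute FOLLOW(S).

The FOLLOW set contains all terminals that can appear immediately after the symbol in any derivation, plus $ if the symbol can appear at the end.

We compute FOLLOW(S) using the standard algorithm.
FOLLOW(S) starts with {$}.
FIRST(A) = {a, b}
FIRST(B) = {a, b}
FIRST(S) = {a, b}
FOLLOW(A) = {$, a, b}
FOLLOW(B) = {$, a, b}
FOLLOW(S) = {$, a, b}
Therefore, FOLLOW(S) = {$, a, b}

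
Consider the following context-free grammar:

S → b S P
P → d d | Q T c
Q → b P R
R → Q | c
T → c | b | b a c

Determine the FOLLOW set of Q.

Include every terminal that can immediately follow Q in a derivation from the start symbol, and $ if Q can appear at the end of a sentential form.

We compute FOLLOW(Q) using the standard algorithm.
FOLLOW(S) starts with {$}.
FIRST(P) = {b, d}
FIRST(Q) = {b}
FIRST(R) = {b, c}
FIRST(S) = {b}
FIRST(T) = {b, c}
FOLLOW(P) = {$, b, c, d}
FOLLOW(Q) = {b, c}
FOLLOW(R) = {b, c}
FOLLOW(S) = {$, b, d}
FOLLOW(T) = {c}
Therefore, FOLLOW(Q) = {b, c}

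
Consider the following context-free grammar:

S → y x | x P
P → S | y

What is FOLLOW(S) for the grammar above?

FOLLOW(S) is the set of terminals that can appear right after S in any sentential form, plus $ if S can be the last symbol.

We compute FOLLOW(S) using the standard algorithm.
FOLLOW(S) starts with {$}.
FIRST(P) = {x, y}
FIRST(S) = {x, y}
FOLLOW(P) = {$}
FOLLOW(S) = {$}
Therefore, FOLLOW(S) = {$}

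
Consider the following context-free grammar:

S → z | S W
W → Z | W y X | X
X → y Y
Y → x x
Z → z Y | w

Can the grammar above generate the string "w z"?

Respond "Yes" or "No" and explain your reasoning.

No - no valid derivation exists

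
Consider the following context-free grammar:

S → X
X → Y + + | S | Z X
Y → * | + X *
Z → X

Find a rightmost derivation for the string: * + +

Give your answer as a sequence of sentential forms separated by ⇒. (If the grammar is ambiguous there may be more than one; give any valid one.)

S ⇒ X ⇒ Y + + ⇒ * + +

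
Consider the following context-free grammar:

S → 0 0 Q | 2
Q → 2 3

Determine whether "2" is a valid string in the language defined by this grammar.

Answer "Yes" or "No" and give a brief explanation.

Yes - a valid derivation exists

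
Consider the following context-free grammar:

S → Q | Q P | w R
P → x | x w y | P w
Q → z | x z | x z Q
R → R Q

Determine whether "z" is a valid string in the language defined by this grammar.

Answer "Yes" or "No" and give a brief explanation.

Yes - a valid derivation exists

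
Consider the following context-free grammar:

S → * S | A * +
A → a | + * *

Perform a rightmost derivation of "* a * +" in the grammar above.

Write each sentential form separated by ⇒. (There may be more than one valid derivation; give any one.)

S ⇒ * S ⇒ * A * + ⇒ * a * +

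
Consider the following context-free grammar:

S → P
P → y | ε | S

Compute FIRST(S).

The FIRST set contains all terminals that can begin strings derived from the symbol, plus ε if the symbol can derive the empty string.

We compute FIRST(S) using the standard algorithm.
FIRST(P) = {y, ε}
FIRST(S) = {y, ε}
Therefore, FIRST(S) = {y, ε}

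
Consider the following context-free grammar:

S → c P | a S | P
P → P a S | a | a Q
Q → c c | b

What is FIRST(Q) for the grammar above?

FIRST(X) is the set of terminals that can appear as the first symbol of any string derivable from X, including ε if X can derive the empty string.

We compute FIRST(Q) using the standard algorithm.
FIRST(P) = {a}
FIRST(Q) = {b, c}
FIRST(S) = {a, c}
Therefore, FIRST(Q) = {b, c}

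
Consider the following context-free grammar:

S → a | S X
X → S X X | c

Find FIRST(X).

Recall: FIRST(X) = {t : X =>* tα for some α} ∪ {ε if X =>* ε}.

We compute FIRST(X) using the standard algorithm.
FIRST(S) = {a}
FIRST(X) = {a, c}
Therefore, FIRST(X) = {a, c}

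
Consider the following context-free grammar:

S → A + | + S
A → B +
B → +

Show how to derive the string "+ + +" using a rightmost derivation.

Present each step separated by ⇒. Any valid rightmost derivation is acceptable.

S ⇒ A + ⇒ B + + ⇒ + + +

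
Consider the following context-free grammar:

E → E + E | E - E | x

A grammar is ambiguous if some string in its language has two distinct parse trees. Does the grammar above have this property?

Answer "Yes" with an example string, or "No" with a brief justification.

Yes - the string 'x - x - x + x' has two distinct parse trees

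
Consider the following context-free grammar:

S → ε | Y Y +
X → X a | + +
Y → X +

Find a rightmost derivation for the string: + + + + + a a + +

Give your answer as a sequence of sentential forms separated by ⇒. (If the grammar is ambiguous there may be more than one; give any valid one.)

S ⇒ Y Y + ⇒ Y X + + ⇒ Y X a + + ⇒ Y X a a + + ⇒ Y + + a a + + ⇒ X + + + a a + + ⇒ + + + + + a a + +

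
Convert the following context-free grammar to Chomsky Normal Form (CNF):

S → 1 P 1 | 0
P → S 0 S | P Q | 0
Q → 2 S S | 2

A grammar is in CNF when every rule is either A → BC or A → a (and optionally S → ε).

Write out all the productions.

T1 → 1; S → 0; T0 → 0; P → 0; T2 → 2; Q → 2; S → T1 X0; X0 → P T1; P → S X1; X1 → T0 S; P → P Q; Q → T2 X2; X2 → S S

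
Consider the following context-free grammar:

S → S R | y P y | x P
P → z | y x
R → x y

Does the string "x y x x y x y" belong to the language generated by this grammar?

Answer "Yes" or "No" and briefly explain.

Yes - a valid derivation exists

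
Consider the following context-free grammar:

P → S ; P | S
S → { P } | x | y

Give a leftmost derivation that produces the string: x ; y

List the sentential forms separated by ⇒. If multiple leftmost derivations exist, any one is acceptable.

P ⇒ S ; P ⇒ x ; P ⇒ x ; S ⇒ x ; y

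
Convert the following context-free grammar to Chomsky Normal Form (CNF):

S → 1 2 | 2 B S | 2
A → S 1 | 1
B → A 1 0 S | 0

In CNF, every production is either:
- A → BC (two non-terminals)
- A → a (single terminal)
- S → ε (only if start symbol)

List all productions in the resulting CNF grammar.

T1 → 1; T2 → 2; S → 2; A → 1; T0 → 0; B → 0; S → T1 T2; S → T2 X0; X0 → B S; A → S T1; B → A X1; X1 → T1 X2; X2 → T0 S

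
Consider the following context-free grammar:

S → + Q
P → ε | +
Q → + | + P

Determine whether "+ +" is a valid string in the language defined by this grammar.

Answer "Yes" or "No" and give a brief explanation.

Yes - a valid derivation exists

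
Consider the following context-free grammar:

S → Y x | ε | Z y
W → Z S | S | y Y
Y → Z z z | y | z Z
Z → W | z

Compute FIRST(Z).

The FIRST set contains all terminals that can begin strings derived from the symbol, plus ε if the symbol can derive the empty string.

We compute FIRST(Z) using the standard algorithm.
FIRST(S) = {y, z, ε}
FIRST(W) = {y, z, ε}
FIRST(Y) = {y, z}
FIRST(Z) = {y, z, ε}
Therefore, FIRST(Z) = {y, z, ε}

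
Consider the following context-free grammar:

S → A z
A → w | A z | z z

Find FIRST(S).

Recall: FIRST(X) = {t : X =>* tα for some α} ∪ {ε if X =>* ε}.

We compute FIRST(S) using the standard algorithm.
FIRST(A) = {w, z}
FIRST(S) = {w, z}
Therefore, FIRST(S) = {w, z}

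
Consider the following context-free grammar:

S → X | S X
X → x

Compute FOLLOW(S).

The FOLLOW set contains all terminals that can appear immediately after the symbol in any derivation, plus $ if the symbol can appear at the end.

We compute FOLLOW(S) using the standard algorithm.
FOLLOW(S) starts with {$}.
FIRST(S) = {x}
FIRST(X) = {x}
FOLLOW(S) = {$, x}
FOLLOW(X) = {$, x}
Therefore, FOLLOW(S) = {$, x}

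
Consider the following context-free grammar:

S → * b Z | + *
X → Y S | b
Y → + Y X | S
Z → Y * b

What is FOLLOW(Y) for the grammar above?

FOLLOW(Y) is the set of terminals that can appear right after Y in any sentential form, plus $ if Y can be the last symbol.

We compute FOLLOW(Y) using the standard algorithm.
FOLLOW(S) starts with {$}.
FIRST(S) = {*, +}
FIRST(X) = {*, +, b}
FIRST(Y) = {*, +}
FIRST(Z) = {*, +}
FOLLOW(S) = {$, *, +, b}
FOLLOW(X) = {*, +, b}
FOLLOW(Y) = {*, +, b}
FOLLOW(Z) = {$, *, +, b}
Therefore, FOLLOW(Y) = {*, +, b}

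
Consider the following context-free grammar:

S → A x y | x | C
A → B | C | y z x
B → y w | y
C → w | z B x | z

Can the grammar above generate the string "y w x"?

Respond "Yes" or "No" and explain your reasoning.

No - no valid derivation exists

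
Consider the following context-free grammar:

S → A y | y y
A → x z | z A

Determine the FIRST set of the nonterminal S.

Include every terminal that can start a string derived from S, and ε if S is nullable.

We compute FIRST(S) using the standard algorithm.
FIRST(A) = {x, z}
FIRST(S) = {x, y, z}
Therefore, FIRST(S) = {x, y, z}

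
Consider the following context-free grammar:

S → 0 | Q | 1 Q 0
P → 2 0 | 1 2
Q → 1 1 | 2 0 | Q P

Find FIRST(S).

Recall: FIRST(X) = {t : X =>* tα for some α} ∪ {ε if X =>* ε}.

We compute FIRST(S) using the standard algorithm.
FIRST(P) = {1, 2}
FIRST(Q) = {1, 2}
FIRST(S) = {0, 1, 2}
Therefore, FIRST(S) = {0, 1, 2}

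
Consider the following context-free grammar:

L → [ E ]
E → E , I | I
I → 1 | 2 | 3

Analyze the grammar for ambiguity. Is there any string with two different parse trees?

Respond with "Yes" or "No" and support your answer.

No - the grammar is unambiguous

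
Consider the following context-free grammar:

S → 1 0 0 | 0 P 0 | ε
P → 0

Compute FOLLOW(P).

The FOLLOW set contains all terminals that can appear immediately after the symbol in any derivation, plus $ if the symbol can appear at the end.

We compute FOLLOW(P) using the standard algorithm.
FOLLOW(S) starts with {$}.
FIRST(P) = {0}
FIRST(S) = {0, 1, ε}
FOLLOW(P) = {0}
FOLLOW(S) = {$}
Therefore, FOLLOW(P) = {0}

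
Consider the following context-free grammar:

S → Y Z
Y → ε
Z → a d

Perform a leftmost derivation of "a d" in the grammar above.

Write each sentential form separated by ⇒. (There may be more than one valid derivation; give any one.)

S ⇒ Y Z ⇒ Z ⇒ a d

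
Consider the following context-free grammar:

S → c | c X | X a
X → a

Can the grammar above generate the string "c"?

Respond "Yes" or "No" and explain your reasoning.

Yes - a valid derivation exists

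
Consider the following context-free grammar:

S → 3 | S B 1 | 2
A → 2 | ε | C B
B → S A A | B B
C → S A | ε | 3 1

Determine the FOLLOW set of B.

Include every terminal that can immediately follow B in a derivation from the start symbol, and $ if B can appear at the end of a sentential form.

We compute FOLLOW(B) using the standard algorithm.
FOLLOW(S) starts with {$}.
FIRST(A) = {2, 3, ε}
FIRST(B) = {2, 3}
FIRST(C) = {2, 3, ε}
FIRST(S) = {2, 3}
FOLLOW(A) = {1, 2, 3}
FOLLOW(B) = {1, 2, 3}
FOLLOW(C) = {2, 3}
FOLLOW(S) = {$, 1, 2, 3}
Therefore, FOLLOW(B) = {1, 2, 3}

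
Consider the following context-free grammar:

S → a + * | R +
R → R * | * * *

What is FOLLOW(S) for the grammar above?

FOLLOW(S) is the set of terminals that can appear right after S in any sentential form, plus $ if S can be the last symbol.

We compute FOLLOW(S) using the standard algorithm.
FOLLOW(S) starts with {$}.
FIRST(R) = {*}
FIRST(S) = {*, a}
FOLLOW(R) = {*, +}
FOLLOW(S) = {$}
Therefore, FOLLOW(S) = {$}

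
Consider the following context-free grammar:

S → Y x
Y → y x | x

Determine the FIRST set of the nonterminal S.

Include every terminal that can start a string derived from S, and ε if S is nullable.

We compute FIRST(S) using the standard algorithm.
FIRST(S) = {x, y}
FIRST(Y) = {x, y}
Therefore, FIRST(S) = {x, y}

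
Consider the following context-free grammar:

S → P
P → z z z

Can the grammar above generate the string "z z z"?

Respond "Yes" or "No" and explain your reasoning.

Yes - a valid derivation exists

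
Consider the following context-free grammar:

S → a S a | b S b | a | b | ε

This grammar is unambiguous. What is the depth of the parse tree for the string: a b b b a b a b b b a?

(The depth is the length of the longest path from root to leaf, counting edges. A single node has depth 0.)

6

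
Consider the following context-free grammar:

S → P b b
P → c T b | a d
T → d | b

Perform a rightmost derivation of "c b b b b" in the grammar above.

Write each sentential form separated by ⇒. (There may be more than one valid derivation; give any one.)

S ⇒ P b b ⇒ c T b b b ⇒ c b b b b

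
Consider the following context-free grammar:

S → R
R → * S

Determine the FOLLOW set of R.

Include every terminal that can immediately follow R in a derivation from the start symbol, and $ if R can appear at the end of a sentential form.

We compute FOLLOW(R) using the standard algorithm.
FOLLOW(S) starts with {$}.
FIRST(R) = {*}
FIRST(S) = {*}
FOLLOW(R) = {$}
FOLLOW(S) = {$}
Therefore, FOLLOW(R) = {$}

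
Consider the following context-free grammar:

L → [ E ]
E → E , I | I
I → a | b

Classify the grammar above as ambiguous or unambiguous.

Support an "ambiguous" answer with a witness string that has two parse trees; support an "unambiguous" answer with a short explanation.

Unambiguous - every string in the language has a unique parse tree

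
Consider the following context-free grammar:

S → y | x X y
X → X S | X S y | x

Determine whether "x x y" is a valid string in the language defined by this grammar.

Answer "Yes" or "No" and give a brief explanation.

Yes - a valid derivation exists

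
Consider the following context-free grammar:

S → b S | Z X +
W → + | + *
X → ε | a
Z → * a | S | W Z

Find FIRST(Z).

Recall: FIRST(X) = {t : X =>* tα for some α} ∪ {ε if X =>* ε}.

We compute FIRST(Z) using the standard algorithm.
FIRST(S) = {*, +, b}
FIRST(W) = {+}
FIRST(X) = {a, ε}
FIRST(Z) = {*, +, b}
Therefore, FIRST(Z) = {*, +, b}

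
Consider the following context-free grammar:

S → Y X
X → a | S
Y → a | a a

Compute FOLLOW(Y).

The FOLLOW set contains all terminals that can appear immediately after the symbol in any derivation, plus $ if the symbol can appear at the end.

We compute FOLLOW(Y) using the standard algorithm.
FOLLOW(S) starts with {$}.
FIRST(S) = {a}
FIRST(X) = {a}
FIRST(Y) = {a}
FOLLOW(S) = {$}
FOLLOW(X) = {$}
FOLLOW(Y) = {a}
Therefore, FOLLOW(Y) = {a}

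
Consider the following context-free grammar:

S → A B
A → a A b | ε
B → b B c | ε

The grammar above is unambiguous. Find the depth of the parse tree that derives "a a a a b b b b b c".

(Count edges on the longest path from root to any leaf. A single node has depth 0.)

6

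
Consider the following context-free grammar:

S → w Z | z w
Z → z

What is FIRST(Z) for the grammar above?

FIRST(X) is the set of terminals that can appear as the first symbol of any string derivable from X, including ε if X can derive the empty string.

We compute FIRST(Z) using the standard algorithm.
FIRST(S) = {w, z}
FIRST(Z) = {z}
Therefore, FIRST(Z) = {z}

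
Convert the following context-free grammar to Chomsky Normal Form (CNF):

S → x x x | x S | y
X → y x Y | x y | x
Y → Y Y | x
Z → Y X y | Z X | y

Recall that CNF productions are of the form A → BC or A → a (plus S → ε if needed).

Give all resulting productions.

TX → x; S → y; TY → y; X → x; Y → x; Z → y; S → TX X0; X0 → TX TX; S → TX S; X → TY X1; X1 → TX Y; X → TX TY; Y → Y Y; Z → Y X2; X2 → X TY; Z → Z X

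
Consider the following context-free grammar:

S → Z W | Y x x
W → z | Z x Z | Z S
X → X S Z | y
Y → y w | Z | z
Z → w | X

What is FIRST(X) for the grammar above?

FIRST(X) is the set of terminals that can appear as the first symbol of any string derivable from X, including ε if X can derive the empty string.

We compute FIRST(X) using the standard algorithm.
FIRST(S) = {w, y, z}
FIRST(W) = {w, y, z}
FIRST(X) = {y}
FIRST(Y) = {w, y, z}
FIRST(Z) = {w, y}
Therefore, FIRST(X) = {y}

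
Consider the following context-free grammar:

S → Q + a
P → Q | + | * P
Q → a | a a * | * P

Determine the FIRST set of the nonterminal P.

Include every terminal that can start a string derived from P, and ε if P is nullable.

We compute FIRST(P) using the standard algorithm.
FIRST(P) = {*, +, a}
FIRST(Q) = {*, a}
FIRST(S) = {*, a}
Therefore, FIRST(P) = {*, +, a}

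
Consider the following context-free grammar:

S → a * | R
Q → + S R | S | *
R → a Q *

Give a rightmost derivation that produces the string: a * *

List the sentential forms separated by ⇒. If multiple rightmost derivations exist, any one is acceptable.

S ⇒ R ⇒ a Q * ⇒ a * *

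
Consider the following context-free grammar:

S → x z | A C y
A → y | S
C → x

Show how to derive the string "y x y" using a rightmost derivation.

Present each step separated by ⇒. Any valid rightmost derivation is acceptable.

S ⇒ A C y ⇒ A x y ⇒ y x y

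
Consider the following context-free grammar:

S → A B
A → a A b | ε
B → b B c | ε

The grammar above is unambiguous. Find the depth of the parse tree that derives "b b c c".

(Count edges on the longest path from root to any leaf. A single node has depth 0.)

4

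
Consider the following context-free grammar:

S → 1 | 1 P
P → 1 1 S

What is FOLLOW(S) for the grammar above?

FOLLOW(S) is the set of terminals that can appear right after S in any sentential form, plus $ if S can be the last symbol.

We compute FOLLOW(S) using the standard algorithm.
FOLLOW(S) starts with {$}.
FIRST(P) = {1}
FIRST(S) = {1}
FOLLOW(P) = {$}
FOLLOW(S) = {$}
Therefore, FOLLOW(S) = {$}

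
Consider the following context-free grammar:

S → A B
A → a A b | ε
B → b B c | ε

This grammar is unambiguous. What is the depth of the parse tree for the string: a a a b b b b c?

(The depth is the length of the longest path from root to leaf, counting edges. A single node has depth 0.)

5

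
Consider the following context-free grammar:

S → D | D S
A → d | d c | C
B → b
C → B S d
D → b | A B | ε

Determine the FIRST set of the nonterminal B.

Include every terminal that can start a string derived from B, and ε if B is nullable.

We compute FIRST(B) using the standard algorithm.
FIRST(A) = {b, d}
FIRST(B) = {b}
FIRST(C) = {b}
FIRST(D) = {b, d, ε}
FIRST(S) = {b, d, ε}
Therefore, FIRST(B) = {b}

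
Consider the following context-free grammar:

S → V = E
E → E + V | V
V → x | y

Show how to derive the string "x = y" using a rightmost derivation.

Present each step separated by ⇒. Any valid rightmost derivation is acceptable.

S ⇒ V = E ⇒ V = V ⇒ V = y ⇒ x = y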